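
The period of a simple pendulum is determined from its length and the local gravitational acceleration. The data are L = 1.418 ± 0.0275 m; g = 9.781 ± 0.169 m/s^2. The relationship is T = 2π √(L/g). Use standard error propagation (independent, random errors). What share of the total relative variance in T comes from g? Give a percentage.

44.3%

(δT/T)² = (½·δL/L)² + (−½·δg/g)²
  L term: (0.5×0.0194)² = 9.4e-05
  g term: (-0.5×0.0173)² = 7.46e-05
Total = 0.000169. Share from g = 7.46e-05/0.000169 = 0.443.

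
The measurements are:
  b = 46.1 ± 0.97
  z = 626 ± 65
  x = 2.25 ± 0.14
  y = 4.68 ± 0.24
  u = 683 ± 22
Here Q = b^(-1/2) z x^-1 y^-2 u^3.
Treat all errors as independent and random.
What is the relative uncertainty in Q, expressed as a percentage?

18.6%

Relative error in a monomial: (δQ/Q)² = Σ (nᵢ · δxᵢ/xᵢ)².
  (−½·δb/b)² = (-0.5×0.0210)² = 0.000111;  (1·δz/z)² = (1×0.104)² = 0.0108;  (-1·δx/x)² = (-1×0.0622)² = 0.00387;  (-2·δy/y)² = (-2×0.0513)² = 0.0105;  (3·δu/u)² = (3×0.0322)² = 0.00934
δQ/Q = √(0.0346) = 0.186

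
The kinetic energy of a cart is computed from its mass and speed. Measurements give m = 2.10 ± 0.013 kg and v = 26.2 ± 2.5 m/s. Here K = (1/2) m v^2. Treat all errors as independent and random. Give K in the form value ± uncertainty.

K is a product of powers, so relative uncertainties combine in quadrature:
  (1·δm/m)² = (1×0.00619)² = 3.83e-05;  (2·δv/v)² = (2×0.0954)² = 0.0364
δK/K = √(0.0365) = 0.191
K = 721 J, so δK = 0.191 × 721 = 138 J.

721 ± 138 J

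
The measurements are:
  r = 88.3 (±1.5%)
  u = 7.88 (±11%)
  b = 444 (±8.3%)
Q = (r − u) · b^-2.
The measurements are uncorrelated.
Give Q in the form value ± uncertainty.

Let w = r − u = 80.4. δw = √(δr² + δu²) = √(1.75 + 0.751) = 1.58, so δw/w = 0.0197.
Q is then a monomial in w, b:
δQ/Q = √((δw/w)² + (-2·δb/b)²) = √(0.000387 + 0.0276) = 0.167
Q = 0.000408, so δQ = 0.167 × 0.000408 = 6.82e-05.

(4.08 ± 0.682) × 10^-4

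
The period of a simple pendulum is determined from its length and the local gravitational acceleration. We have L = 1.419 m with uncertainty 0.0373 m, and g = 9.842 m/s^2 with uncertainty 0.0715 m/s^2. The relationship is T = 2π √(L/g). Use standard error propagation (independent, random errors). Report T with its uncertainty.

2.386 ± 0.0325 s

Products/powers → add relative errors in quadrature, weighted by exponent:
  (½·δL/L)² = (0.5×0.0263)² = 0.000173;  (−½·δg/g)² = (-0.5×0.00726)² = 1.32e-05
δT/T = √(0.000186) = 0.0136
T = 2.386 s, so δT = 0.0136 × 2.386 = 0.0325 s.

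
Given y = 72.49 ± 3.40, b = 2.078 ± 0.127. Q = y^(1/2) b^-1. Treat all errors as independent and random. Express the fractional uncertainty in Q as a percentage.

6.55%

Relative error in a monomial: (δQ/Q)² = Σ (nᵢ · δxᵢ/xᵢ)².
  (½·δy/y)² = (0.5×0.0469)² = 0.000550;  (-1·δb/b)² = (-1×0.0611)² = 0.00374
δQ/Q = √(0.00429) = 0.0655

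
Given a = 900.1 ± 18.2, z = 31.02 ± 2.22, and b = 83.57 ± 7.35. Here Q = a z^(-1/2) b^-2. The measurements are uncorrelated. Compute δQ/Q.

Relative error in a monomial: (δQ/Q)² = Σ (nᵢ · δxᵢ/xᵢ)².
  (1·δa/a)² = (1×0.0202)² = 0.000409;  (−½·δz/z)² = (-0.5×0.0716)² = 0.00128;  (-2·δb/b)² = (-2×0.0880)² = 0.0309
δQ/Q = √(0.0326) = 0.181

0.181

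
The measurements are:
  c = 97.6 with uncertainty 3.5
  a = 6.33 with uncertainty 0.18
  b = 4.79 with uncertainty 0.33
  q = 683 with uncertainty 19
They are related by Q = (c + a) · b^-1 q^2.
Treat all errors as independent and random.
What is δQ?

Let u = c + a = 104. δu = √(δc² + δa²) = √(12.2 + 0.0324) = 3.50, so δu/u = 0.0337.
Q is then a monomial in u, b, q:
δQ/Q = √((δu/u)² + (-1·δb/b)² + (2·δq/q)²) = √(0.00114 + 0.00475 + 0.00310) = 0.0948
Q = 1.01e+07, so δQ = 0.0948 × 1.01e+07 = 9.59e+05.

9.59e+05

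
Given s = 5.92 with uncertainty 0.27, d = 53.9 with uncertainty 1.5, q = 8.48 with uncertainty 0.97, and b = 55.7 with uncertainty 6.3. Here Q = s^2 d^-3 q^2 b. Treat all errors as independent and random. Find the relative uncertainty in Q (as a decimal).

0.284

Products/powers → add relative errors in quadrature, weighted by exponent:
  (2·δs/s)² = (2×0.0456)² = 0.00832;  (-3·δd/d)² = (-3×0.0278)² = 0.00697;  (2·δq/q)² = (2×0.114)² = 0.0523;  (1·δb/b)² = (1×0.113)² = 0.0128
δQ/Q = √(0.0804) = 0.284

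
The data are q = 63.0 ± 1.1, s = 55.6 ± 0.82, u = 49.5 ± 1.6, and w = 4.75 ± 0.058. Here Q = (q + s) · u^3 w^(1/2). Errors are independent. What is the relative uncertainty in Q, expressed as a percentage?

Let h = q + s = 119. δh = √(δq² + δs²) = √(1.21 + 0.672) = 1.37, so δh/h = 0.0116.
Q is then a monomial in h, u, w:
δQ/Q = √((δh/h)² + (3·δu/u)² + (½·δw/w)²) = √(0.000134 + 0.00940 + 3.73e-05) = 0.0978

9.78%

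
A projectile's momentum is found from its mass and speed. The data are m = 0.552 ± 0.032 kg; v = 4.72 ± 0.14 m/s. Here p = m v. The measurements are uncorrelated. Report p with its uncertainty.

p is a product of powers, so relative uncertainties combine in quadrature:
  (1·δm/m)² = (1×0.0580)² = 0.00336;  (1·δv/v)² = (1×0.0297)² = 0.000880
δp/p = √(0.00424) = 0.0651
p = 2.61 kg·m/s, so δp = 0.0651 × 2.61 = 0.170 kg·m/s.

2.61 ± 0.170 kg·m/s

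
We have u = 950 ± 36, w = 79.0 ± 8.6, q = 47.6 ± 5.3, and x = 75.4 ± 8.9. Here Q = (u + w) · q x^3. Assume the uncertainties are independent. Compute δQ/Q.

0.373

Let h = u + w = 1030. δh = √(δu² + δw²) = √(1300 + 74.0) = 37.0, so δh/h = 0.0360.
Q is then a monomial in h, q, x:
δQ/Q = √((δh/h)² + (1·δq/q)² + (3·δx/x)²) = √(0.00129 + 0.0124 + 0.125) = 0.373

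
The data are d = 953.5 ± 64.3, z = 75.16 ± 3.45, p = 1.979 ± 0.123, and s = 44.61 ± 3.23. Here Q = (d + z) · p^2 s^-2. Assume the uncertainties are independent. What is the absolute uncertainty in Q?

0.407

Let u = d + z = 1029. δu = √(δd² + δz²) = √(4130 + 11.9) = 64.4, so δu/u = 0.0626.
Q is then a monomial in u, p, s:
δQ/Q = √((δu/u)² + (2·δp/p)² + (-2·δs/s)²) = √(0.00392 + 0.0155 + 0.0210) = 0.201
Q = 2.024, so δQ = 0.201 × 2.024 = 0.407.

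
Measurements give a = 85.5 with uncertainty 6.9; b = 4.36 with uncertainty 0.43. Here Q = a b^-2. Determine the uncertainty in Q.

Relative error in a monomial: (δQ/Q)² = Σ (nᵢ · δxᵢ/xᵢ)².
  (1·δa/a)² = (1×0.0807)² = 0.00651;  (-2·δb/b)² = (-2×0.0986)² = 0.0389
δQ/Q = √(0.0454) = 0.213
Q = 4.50, so δQ = 0.213 × 4.50 = 0.959.

0.959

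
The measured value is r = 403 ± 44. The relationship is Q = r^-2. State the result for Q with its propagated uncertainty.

(6.16 ± 1.34) × 10^-6

Q ∝ r^-2, so δQ/Q = |-2| · δr/r = 2 × 0.109 = 0.218.
Q = 6.16e-06, so δQ = 0.218 × 6.16e-06 = 1.34e-06.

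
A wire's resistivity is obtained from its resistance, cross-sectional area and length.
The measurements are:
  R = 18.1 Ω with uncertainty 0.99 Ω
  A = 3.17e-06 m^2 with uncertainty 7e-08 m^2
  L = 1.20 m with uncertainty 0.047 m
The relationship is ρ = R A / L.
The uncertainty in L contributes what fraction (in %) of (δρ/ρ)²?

(δρ/ρ)² = (1·δR/R)² + (1·δA/A)² + (-1·δL/L)²
  R term: (1×0.0547)² = 0.00299
  A term: (1×0.0221)² = 0.000488
  L term: (-1×0.0392)² = 0.00153
Total = 0.00501. Share from L = 0.00153/0.00501 = 0.306.

30.6%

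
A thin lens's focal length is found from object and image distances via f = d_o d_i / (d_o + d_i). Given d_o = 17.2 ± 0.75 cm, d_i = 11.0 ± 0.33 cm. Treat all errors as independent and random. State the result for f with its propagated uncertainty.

6.71 ± 0.168 cm

∂f/∂d_o = (d_i/(d_o+d_i))² = 0.152;  ∂f/∂d_i = (d_o/(d_o+d_i))² = 0.372
δf = √((∂f/∂d_o · δd_o)² + (∂f/∂d_i · δd_i)²) = √(0.0130 + 0.0151) = 0.168 cm
f = 6.71 cm.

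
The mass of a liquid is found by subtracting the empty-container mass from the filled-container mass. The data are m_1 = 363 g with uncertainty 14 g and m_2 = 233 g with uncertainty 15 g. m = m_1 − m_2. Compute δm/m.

Absolute uncertainties add in quadrature for a linear combination:
  (δm_1)² = 196;  (δm_2)² = 225
δm = √(421) = 20.5 g
m = 130 g, so δm/m = 20.5/130 = 0.158.

0.158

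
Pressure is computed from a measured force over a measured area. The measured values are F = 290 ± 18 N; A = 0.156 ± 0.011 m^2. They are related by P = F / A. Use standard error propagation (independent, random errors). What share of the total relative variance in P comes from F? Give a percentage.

(δP/P)² = (1·δF/F)² + (-1·δA/A)²
  F term: (1×0.0621)² = 0.00385
  A term: (-1×0.0705)² = 0.00497
Total = 0.00882. Share from F = 0.00385/0.00882 = 0.437.

43.7%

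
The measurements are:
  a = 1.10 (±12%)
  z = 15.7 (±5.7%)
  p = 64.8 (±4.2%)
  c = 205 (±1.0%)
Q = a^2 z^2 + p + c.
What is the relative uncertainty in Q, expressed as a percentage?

Let w = a^2·z^2 = 298. δw/w = √((2·δa/a)² + (2·δz/z)²) = √(0.0576 + 0.0130) = 0.266, so δw = 79.2.
Q = w + p + c: δQ = √(δw² + δp² + δc²) = √(6280 + 7.41 + 4.20) = 79.3
Q = 568, so δQ/Q = 79.3/568 = 0.140.

14.0%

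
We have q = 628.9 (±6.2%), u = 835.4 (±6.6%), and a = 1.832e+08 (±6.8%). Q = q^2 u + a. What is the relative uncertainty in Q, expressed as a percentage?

Let p = q^2·u = 3.304e+08. δp/p = √((2·δq/q)² + (1·δu/u)²) = √(0.0154 + 0.00436) = 0.140, so δp = 4.64e+07.
Q = p + a: δQ = √(δp² + δa²) = √(2.15e+15 + 1.55e+14) = 4.81e+07
Q = 5.136e+08, so δQ/Q = 4.81e+07/5.136e+08 = 0.0936.

9.36%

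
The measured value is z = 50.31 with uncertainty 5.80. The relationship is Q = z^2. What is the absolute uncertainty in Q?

Products/powers → add relative errors in quadrature, weighted by exponent:
  (2·δz/z)² = (2×0.115)² = 0.0532
δQ/Q = √(0.0532) = 0.231
Q = 2531, so δQ = 0.231 × 2531 = 584.

584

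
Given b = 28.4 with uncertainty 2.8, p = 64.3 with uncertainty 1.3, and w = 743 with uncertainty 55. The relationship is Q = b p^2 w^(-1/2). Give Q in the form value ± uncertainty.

Each factor contributes (exponent × relative error)² to (δQ/Q)²:
  (1·δb/b)² = (1×0.0986)² = 0.00972;  (2·δp/p)² = (2×0.0202)² = 0.00164;  (−½·δw/w)² = (-0.5×0.0740)² = 0.00137
δQ/Q = √(0.0127) = 0.113
Q = 4310, so δQ = 0.113 × 4310 = 486.

4310 ± 486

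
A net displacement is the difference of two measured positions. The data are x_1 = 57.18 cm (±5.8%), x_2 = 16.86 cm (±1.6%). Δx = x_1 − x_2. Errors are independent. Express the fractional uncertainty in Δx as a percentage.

8.25%

Δx is a linear combination, so absolute uncertainties add in quadrature:
  (δx_1)² = 11.0;  (δx_2)² = 0.0728
δΔx = √(11.1) = 3.33 cm
Δx = 40.32 cm, so δΔx/Δx = 3.33/40.32 = 0.0825.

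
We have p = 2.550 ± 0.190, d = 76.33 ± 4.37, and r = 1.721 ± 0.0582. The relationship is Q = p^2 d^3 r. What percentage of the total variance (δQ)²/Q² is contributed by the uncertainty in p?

42.0%

(δQ/Q)² = (2·δp/p)² + (3·δd/d)² + (1·δr/r)²
  p term: (2×0.0745)² = 0.0222
  d term: (3×0.0573)² = 0.0295
  r term: (1×0.0338)² = 0.00114
Total = 0.0528. Share from p = 0.0222/0.0528 = 0.420.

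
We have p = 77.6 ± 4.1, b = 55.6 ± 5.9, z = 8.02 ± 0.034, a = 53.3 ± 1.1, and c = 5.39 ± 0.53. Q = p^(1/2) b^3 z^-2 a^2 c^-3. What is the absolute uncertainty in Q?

1.87e+05

For a monomial Q ∝ p^(1/2), b^3, z^-2, a^2, c^-3, fractional errors add in quadrature:
  (½·δp/p)² = (0.5×0.0528)² = 0.000698;  (3·δb/b)² = (3×0.106)² = 0.101;  (-2·δz/z)² = (-2×0.00424)² = 7.19e-05;  (2·δa/a)² = (2×0.0206)² = 0.00170;  (-3·δc/c)² = (-3×0.0983)² = 0.0870
δQ/Q = √(0.191) = 0.437
Q = 4.27e+05, so δQ = 0.437 × 4.27e+05 = 1.87e+05.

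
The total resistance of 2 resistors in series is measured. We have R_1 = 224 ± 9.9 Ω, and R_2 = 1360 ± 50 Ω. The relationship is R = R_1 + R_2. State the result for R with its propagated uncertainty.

Sums and differences: (δR)² = Σ (cᵢ δxᵢ)².
  (δR_1)² = 98.0;  (δR_2)² = 2500
δR = √(2600) = 51.0 Ω
R = 1580 Ω.

1580 ± 51.0 Ω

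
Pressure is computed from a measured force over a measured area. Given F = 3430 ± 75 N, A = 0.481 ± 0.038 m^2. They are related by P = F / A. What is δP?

Since P is a product/quotient, work with relative uncertainties:
  (1·δF/F)² = (1×0.0219)² = 0.000478;  (-1·δA/A)² = (-1×0.0790)² = 0.00624
δP/P = √(0.00672) = 0.0820
P = 7130 Pa, so δP = 0.0820 × 7130 = 585 Pa.

585 Pa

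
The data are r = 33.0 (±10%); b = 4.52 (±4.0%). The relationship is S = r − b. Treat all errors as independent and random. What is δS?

3.30

Each term contributes (cᵢ δxᵢ)² to (δS)²:
  (δr)² = 10.9;  (δb)² = 0.0327
δS = √(10.9) = 3.30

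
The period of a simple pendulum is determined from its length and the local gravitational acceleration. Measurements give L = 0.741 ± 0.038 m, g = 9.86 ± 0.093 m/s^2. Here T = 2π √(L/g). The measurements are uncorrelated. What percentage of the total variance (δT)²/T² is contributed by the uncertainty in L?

(δT/T)² = (½·δL/L)² + (−½·δg/g)²
  L term: (0.5×0.0513)² = 0.000657
  g term: (-0.5×0.00943)² = 2.22e-05
Total = 0.000680. Share from L = 0.000657/0.000680 = 0.967.

96.7%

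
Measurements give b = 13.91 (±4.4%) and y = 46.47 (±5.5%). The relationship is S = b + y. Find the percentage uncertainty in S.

Sums and differences: (δS)² = Σ (cᵢ δxᵢ)².
  (δb)² = 0.375;  (δy)² = 6.53
δS = √(6.91) = 2.63
S = 60.38, so δS/S = 2.63/60.38 = 0.0435.

4.35%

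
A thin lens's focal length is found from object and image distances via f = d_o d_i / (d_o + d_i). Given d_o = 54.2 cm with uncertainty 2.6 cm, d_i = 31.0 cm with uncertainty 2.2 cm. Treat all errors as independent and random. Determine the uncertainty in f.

0.955 cm

∂f/∂d_o = (d_i/(d_o+d_i))² = 0.132;  ∂f/∂d_i = (d_o/(d_o+d_i))² = 0.405
δf = √((∂f/∂d_o · δd_o)² + (∂f/∂d_i · δd_i)²) = √(0.118 + 0.793) = 0.955 cm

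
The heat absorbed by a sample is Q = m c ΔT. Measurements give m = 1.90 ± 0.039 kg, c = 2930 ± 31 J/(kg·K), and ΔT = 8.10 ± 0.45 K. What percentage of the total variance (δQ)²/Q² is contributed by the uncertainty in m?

(δQ/Q)² = (1·δm/m)² + (1·δc/c)² + (1·δΔT/ΔT)²
  m term: (1×0.0205)² = 0.000421
  c term: (1×0.0106)² = 0.000112
  ΔT term: (1×0.0556)² = 0.00309
Total = 0.00362. Share from m = 0.000421/0.00362 = 0.116.

11.6%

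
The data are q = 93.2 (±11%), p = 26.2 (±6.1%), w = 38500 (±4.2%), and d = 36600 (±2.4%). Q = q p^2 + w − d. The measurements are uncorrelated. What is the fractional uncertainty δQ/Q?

Let h = q·p^2 = 64000. δh/h = √((1·δq/q)² + (2·δp/p)²) = √(0.0121 + 0.0149) = 0.164, so δh = 10500.
Q = h + w − d: δQ = √(δh² + δw² + δd²) = √(1.1e+08 + 2.61e+06 + 7.72e+05) = 10700
Q = 65900, so δQ/Q = 10700/65900 = 0.162.

0.162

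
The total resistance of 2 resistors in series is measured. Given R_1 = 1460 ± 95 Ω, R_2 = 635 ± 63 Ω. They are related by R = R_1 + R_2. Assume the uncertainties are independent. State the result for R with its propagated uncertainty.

Each term contributes (cᵢ δxᵢ)² to (δR)²:
  (δR_1)² = 9020;  (δR_2)² = 3970
δR = √(13000) = 114 Ω
R = 2100 Ω.

2100 ± 114 Ω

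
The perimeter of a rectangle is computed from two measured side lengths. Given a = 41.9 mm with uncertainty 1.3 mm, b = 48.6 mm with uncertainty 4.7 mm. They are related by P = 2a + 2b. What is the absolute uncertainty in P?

9.75 mm

Sums and differences: (δP)² = Σ (cᵢ δxᵢ)².
  (2·δa)² = 6.76;  (2·δb)² = 88.4
δP = √(95.1) = 9.75 mm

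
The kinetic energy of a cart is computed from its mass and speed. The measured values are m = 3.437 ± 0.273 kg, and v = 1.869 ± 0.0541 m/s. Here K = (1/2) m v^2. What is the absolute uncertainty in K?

K is a product of powers, so relative uncertainties combine in quadrature:
  (1·δm/m)² = (1×0.0794)² = 0.00631;  (2·δv/v)² = (2×0.0289)² = 0.00335
δK/K = √(0.00966) = 0.0983
K = 6.003 J, so δK = 0.0983 × 6.003 = 0.590 J.

0.590 J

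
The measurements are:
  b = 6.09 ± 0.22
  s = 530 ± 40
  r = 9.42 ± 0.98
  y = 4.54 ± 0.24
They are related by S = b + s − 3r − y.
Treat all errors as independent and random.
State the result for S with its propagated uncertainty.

503 ± 40.1

S is a linear combination, so absolute uncertainties add in quadrature:
  (δb)² = 0.0484;  (δs)² = 1600;  (3·δr)² = 8.64;  (δy)² = 0.0576
δS = √(1610) = 40.1
S = 503.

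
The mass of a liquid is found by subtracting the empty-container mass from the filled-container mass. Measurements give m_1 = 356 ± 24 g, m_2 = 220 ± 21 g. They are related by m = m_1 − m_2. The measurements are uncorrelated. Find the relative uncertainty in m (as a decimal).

0.234

Sums and differences: (δm)² = Σ (cᵢ δxᵢ)².
  (δm_1)² = 576;  (δm_2)² = 441
δm = √(1020) = 31.9 g
m = 136 g, so δm/m = 31.9/136 = 0.234.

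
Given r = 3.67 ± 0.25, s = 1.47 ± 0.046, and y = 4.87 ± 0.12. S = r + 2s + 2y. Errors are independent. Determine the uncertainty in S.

0.359

For a sum/difference, combine absolute errors in quadrature:
  (δr)² = 0.0625;  (2·δs)² = 0.00846;  (2·δy)² = 0.0576
δS = √(0.129) = 0.359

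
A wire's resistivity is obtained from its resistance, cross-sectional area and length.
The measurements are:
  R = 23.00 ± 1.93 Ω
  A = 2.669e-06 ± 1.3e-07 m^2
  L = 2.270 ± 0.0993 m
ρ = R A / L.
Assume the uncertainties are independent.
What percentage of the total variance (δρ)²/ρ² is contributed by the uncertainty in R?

62.2%

(δρ/ρ)² = (1·δR/R)² + (1·δA/A)² + (-1·δL/L)²
  R term: (1×0.0839)² = 0.00704
  A term: (1×0.0487)² = 0.00237
  L term: (-1×0.0437)² = 0.00191
Total = 0.0113. Share from R = 0.00704/0.0113 = 0.622.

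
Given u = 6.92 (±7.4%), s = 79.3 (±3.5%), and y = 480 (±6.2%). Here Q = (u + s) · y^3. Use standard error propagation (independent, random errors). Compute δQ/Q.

0.189

Let w = u + s = 86.2. δw = √(δu² + δs²) = √(0.262 + 7.70) = 2.82, so δw/w = 0.0327.
Q is then a monomial in w, y:
δQ/Q = √((δw/w)² + (3·δy/y)²) = √(0.00107 + 0.0346) = 0.189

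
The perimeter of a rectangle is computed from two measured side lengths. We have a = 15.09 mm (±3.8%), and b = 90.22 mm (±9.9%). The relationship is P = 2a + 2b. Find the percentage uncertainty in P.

For a sum/difference, combine absolute errors in quadrature:
  (2·δa)² = 1.32;  (2·δb)² = 319
δP = √(320) = 17.9 mm
P = 210.6 mm, so δP/P = 17.9/210.6 = 0.0850.

8.50%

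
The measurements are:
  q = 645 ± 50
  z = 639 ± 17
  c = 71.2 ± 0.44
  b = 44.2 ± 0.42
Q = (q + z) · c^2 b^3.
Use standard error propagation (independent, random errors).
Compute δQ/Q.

Let u = q + z = 1280. δu = √(δq² + δz²) = √(2500 + 289) = 52.8, so δu/u = 0.0411.
Q is then a monomial in u, c, b:
δQ/Q = √((δu/u)² + (2·δc/c)² + (3·δb/b)²) = √(0.00169 + 0.000153 + 0.000813) = 0.0515

0.0515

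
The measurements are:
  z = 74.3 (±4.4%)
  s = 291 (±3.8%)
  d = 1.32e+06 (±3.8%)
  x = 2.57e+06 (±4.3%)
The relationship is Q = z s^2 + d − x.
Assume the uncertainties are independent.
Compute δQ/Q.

0.112

Let p = z·s^2 = 6.29e+06. δp/p = √((1·δz/z)² + (2·δs/s)²) = √(0.00194 + 0.00578) = 0.0878, so δp = 5.53e+05.
Q = p + d − x: δQ = √(δp² + δd² + δx²) = √(3.05e+11 + 2.52e+09 + 1.22e+10) = 5.66e+05
Q = 5.04e+06, so δQ/Q = 5.66e+05/5.04e+06 = 0.112.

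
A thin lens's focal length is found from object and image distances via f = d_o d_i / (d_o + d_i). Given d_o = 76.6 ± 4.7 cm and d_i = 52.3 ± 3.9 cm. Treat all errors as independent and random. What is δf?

1.58 cm

∂f/∂d_o = (d_i/(d_o+d_i))² = 0.165;  ∂f/∂d_i = (d_o/(d_o+d_i))² = 0.353
δf = √((∂f/∂d_o · δd_o)² + (∂f/∂d_i · δd_i)²) = √(0.599 + 1.90) = 1.58 cm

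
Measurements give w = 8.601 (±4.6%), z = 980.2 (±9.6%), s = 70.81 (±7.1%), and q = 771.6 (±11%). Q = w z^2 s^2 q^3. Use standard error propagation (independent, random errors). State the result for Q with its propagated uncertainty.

(1.903 ± 0.780) × 10^19

Since Q is a product/quotient, work with relative uncertainties:
  (1·δw/w)² = (1×0.0460)² = 0.00212;  (2·δz/z)² = (2×0.0960)² = 0.0369;  (2·δs/s)² = (2×0.0710)² = 0.0202;  (3·δq/q)² = (3×0.110)² = 0.109
δQ/Q = √(0.168) = 0.410
Q = 1.903e+19, so δQ = 0.410 × 1.903e+19 = 7.8e+18.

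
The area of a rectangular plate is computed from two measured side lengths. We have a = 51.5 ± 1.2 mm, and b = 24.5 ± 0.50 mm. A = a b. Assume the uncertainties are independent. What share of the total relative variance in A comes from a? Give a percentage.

56.6%

(δA/A)² = (1·δa/a)² + (1·δb/b)²
  a term: (1×0.0233)² = 0.000543
  b term: (1×0.0204)² = 0.000416
Total = 0.000959. Share from a = 0.000543/0.000959 = 0.566.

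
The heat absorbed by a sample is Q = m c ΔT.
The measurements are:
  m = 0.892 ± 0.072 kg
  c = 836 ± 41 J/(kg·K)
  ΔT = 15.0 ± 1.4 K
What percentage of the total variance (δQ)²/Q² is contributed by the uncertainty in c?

(δQ/Q)² = (1·δm/m)² + (1·δc/c)² + (1·δΔT/ΔT)²
  m term: (1×0.0807)² = 0.00652
  c term: (1×0.0490)² = 0.00241
  ΔT term: (1×0.0933)² = 0.00871
Total = 0.0176. Share from c = 0.00241/0.0176 = 0.136.

13.6%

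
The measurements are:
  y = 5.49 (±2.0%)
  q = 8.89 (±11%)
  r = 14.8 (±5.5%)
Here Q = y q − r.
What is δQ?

5.52

Let p = y·q = 48.8. δp/p = √((1·δy/y)² + (1·δq/q)²) = √(0.000400 + 0.0121) = 0.112, so δp = 5.46.
Q = p − r: δQ = √(δp² + δr²) = √(29.8 + 0.663) = 5.52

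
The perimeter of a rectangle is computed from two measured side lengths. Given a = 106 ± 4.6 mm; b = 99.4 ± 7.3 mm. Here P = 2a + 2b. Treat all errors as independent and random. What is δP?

17.3 mm

Absolute uncertainties add in quadrature for a linear combination:
  (2·δa)² = 84.6;  (2·δb)² = 213
δP = √(298) = 17.3 mm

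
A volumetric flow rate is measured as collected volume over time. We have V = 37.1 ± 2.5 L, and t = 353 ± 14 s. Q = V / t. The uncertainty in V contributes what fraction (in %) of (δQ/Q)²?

74.3%

(δQ/Q)² = (1·δV/V)² + (-1·δt/t)²
  V term: (1×0.0674)² = 0.00454
  t term: (-1×0.0397)² = 0.00157
Total = 0.00611. Share from V = 0.00454/0.00611 = 0.743.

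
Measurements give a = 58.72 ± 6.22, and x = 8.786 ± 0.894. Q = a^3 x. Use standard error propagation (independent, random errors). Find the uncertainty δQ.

Each factor contributes (exponent × relative error)² to (δQ/Q)²:
  (3·δa/a)² = (3×0.106)² = 0.101;  (1·δx/x)² = (1×0.102)² = 0.0104
δQ/Q = √(0.111) = 0.334
Q = 1.779e+06, so δQ = 0.334 × 1.779e+06 = 5.94e+05.

5.94e+05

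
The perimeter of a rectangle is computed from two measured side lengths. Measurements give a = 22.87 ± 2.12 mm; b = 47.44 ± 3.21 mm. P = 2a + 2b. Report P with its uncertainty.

140.6 ± 7.69 mm

Each term contributes (cᵢ δxᵢ)² to (δP)²:
  (2·δa)² = 18.0;  (2·δb)² = 41.2
δP = √(59.2) = 7.69 mm
P = 140.6 mm.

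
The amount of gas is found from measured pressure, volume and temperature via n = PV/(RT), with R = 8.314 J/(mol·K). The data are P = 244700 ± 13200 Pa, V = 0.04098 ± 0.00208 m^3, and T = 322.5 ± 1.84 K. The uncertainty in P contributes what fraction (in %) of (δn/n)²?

52.7%

(δn/n)² = (1·δP/P)² + (1·δV/V)² + (-1·δT/T)²
  P term: (1×0.0539)² = 0.00291
  V term: (1×0.0508)² = 0.00258
  T term: (-1×0.00571)² = 3.26e-05
Total = 0.00552. Share from P = 0.00291/0.00552 = 0.527.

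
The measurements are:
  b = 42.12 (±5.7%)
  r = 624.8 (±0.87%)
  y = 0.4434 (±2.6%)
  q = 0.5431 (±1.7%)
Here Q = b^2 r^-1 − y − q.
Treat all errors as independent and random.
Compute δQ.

Let p = b^2·r^-1 = 2.839. δp/p = √((2·δb/b)² + (-1·δr/r)²) = √(0.0130 + 7.57e-05) = 0.114, so δp = 0.325.
Q = p − y − q: δQ = √(δp² + δy² + δq²) = √(0.105 + 0.000133 + 8.52e-05) = 0.325

0.325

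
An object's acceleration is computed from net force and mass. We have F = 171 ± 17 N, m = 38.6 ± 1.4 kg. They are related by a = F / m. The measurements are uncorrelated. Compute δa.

0.469 m/s^2

Products/powers → add relative errors in quadrature, weighted by exponent:
  (1·δF/F)² = (1×0.0994)² = 0.00988;  (-1·δm/m)² = (-1×0.0363)² = 0.00132
δa/a = √(0.0112) = 0.106
a = 4.43 m/s^2, so δa = 0.106 × 4.43 = 0.469 m/s^2.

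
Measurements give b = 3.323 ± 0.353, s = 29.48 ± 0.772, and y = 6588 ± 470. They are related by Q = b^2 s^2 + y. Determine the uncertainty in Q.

Let p = b^2·s^2 = 9597. δp/p = √((2·δb/b)² + (2·δs/s)²) = √(0.0451 + 0.00274) = 0.219, so δp = 2100.
Q = p + y: δQ = √(δp² + δy²) = √(4.41e+06 + 2.21e+05) = 2150

2150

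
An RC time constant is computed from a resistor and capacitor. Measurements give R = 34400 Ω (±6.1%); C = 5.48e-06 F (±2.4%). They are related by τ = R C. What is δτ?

0.0124 s

Each factor contributes (exponent × relative error)² to (δτ/τ)²:
  (1·δR/R)² = (1×0.0610)² = 0.00372;  (1·δC/C)² = (1×0.0240)² = 0.000576
δτ/τ = √(0.00430) = 0.0656
τ = 0.189 s, so δτ = 0.0656 × 0.189 = 0.0124 s.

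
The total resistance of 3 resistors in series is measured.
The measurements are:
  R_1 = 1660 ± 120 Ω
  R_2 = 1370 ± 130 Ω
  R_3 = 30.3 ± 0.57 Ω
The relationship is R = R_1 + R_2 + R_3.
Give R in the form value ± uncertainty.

R is a linear combination, so absolute uncertainties add in quadrature:
  (δR_1)² = 14400;  (δR_2)² = 16900;  (δR_3)² = 0.325
δR = √(31300) = 177 Ω
R = 3060 Ω.

3060 ± 177 Ω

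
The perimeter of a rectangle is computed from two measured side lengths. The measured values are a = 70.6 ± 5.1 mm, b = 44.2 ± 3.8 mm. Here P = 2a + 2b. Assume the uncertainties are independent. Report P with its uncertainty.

230 ± 12.7 mm

Sums and differences: (δP)² = Σ (cᵢ δxᵢ)².
  (2·δa)² = 104;  (2·δb)² = 57.8
δP = √(162) = 12.7 mm
P = 230 mm.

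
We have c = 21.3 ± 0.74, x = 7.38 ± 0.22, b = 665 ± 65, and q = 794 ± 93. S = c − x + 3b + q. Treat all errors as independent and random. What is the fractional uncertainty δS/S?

Absolute uncertainties add in quadrature for a linear combination:
  (δc)² = 0.548;  (δx)² = 0.0484;  (3·δb)² = 38000;  (δq)² = 8650
δS = √(46700) = 216
S = 2800, so δS/S = 216/2800 = 0.0771.

0.0771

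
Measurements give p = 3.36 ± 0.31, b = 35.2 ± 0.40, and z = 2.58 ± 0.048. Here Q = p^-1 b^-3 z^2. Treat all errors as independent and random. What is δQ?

4.78e-06

Products/powers → add relative errors in quadrature, weighted by exponent:
  (-1·δp/p)² = (-1×0.0923)² = 0.00851;  (-3·δb/b)² = (-3×0.0114)² = 0.00116;  (2·δz/z)² = (2×0.0186)² = 0.00138
δQ/Q = √(0.0111) = 0.105
Q = 4.54e-05, so δQ = 0.105 × 4.54e-05 = 4.78e-06.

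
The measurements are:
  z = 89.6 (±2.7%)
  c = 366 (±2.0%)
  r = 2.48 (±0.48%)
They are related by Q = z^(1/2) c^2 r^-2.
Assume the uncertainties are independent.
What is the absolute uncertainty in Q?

8930

Since Q is a product/quotient, work with relative uncertainties:
  (½·δz/z)² = (0.5×0.0270)² = 0.000182;  (2·δc/c)² = (2×0.0200)² = 0.00160;  (-2·δr/r)² = (-2×0.00480)² = 9.22e-05
δQ/Q = √(0.00187) = 0.0433
Q = 2.06e+05, so δQ = 0.0433 × 2.06e+05 = 8930.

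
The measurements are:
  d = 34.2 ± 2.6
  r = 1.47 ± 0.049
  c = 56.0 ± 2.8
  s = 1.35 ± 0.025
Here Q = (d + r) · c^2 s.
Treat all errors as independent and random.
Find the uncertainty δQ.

Let u = d + r = 35.7. δu = √(δd² + δr²) = √(6.76 + 0.00240) = 2.60, so δu/u = 0.0729.
Q is then a monomial in u, c, s:
δQ/Q = √((δu/u)² + (2·δc/c)² + (1·δs/s)²) = √(0.00531 + 0.0100 + 0.000343) = 0.125
Q = 1.51e+05, so δQ = 0.125 × 1.51e+05 = 18900.

18900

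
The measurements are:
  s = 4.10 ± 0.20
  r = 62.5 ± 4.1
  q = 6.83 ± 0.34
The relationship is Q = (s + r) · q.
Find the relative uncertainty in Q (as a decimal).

0.0792

Let u = s + r = 66.6. δu = √(δs² + δr²) = √(0.0400 + 16.8) = 4.10, so δu/u = 0.0616.
Q is then a monomial in u, q:
δQ/Q = √((δu/u)² + (1·δq/q)²) = √(0.00380 + 0.00248) = 0.0792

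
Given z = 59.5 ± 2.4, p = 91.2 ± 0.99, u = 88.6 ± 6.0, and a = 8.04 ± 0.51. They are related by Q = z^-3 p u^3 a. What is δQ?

593

Q is a product of powers, so relative uncertainties combine in quadrature:
  (-3·δz/z)² = (-3×0.0403)² = 0.0146;  (1·δp/p)² = (1×0.0109)² = 0.000118;  (3·δu/u)² = (3×0.0677)² = 0.0413;  (1·δa/a)² = (1×0.0634)² = 0.00402
δQ/Q = √(0.0601) = 0.245
Q = 2420, so δQ = 0.245 × 2420 = 593.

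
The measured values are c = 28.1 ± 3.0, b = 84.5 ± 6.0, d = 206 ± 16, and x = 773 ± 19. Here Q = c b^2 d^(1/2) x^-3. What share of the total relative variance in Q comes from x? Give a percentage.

14.1%

(δQ/Q)² = (1·δc/c)² + (2·δb/b)² + (½·δd/d)² + (-3·δx/x)²
  c term: (1×0.107)² = 0.0114
  b term: (2×0.0710)² = 0.0202
  d term: (0.5×0.0777)² = 0.00151
  x term: (-3×0.0246)² = 0.00544
Total = 0.0385. Share from x = 0.00544/0.0385 = 0.141.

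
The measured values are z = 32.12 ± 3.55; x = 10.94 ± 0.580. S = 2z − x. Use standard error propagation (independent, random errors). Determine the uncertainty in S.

Each term contributes (cᵢ δxᵢ)² to (δS)²:
  (2·δz)² = 50.4;  (δx)² = 0.336
δS = √(50.7) = 7.12

7.12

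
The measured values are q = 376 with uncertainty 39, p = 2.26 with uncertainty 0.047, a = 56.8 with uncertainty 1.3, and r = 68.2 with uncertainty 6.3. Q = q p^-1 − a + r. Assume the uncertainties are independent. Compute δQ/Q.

Let w = q·p^-1 = 166. δw/w = √((1·δq/q)² + (-1·δp/p)²) = √(0.0108 + 0.000432) = 0.106, so δw = 17.6.
Q = w − a + r: δQ = √(δw² + δa² + δr²) = √(310 + 1.69 + 39.7) = 18.7
Q = 178, so δQ/Q = 18.7/178 = 0.105.

0.105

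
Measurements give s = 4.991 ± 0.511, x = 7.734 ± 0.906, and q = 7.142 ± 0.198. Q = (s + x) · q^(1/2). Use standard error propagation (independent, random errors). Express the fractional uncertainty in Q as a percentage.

Let u = s + x = 12.72. δu = √(δs² + δx²) = √(0.261 + 0.821) = 1.04, so δu/u = 0.0817.
Q is then a monomial in u, q:
δQ/Q = √((δu/u)² + (½·δq/q)²) = √(0.00668 + 0.000192) = 0.0829

8.29%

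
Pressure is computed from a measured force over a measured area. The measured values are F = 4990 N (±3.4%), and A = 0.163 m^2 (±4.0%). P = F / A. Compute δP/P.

Relative error in a monomial: (δP/P)² = Σ (nᵢ · δxᵢ/xᵢ)².
  (1·δF/F)² = (1×0.0340)² = 0.00116;  (-1·δA/A)² = (-1×0.0400)² = 0.00160
δP/P = √(0.00276) = 0.0525

0.0525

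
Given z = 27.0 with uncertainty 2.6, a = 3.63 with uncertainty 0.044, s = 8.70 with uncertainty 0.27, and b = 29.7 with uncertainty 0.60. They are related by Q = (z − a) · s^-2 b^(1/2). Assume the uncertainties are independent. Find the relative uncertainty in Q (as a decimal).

Let u = z − a = 23.4. δu = √(δz² + δa²) = √(6.76 + 0.00194) = 2.60, so δu/u = 0.111.
Q is then a monomial in u, s, b:
δQ/Q = √((δu/u)² + (-2·δs/s)² + (½·δb/b)²) = √(0.0124 + 0.00385 + 0.000102) = 0.128

0.128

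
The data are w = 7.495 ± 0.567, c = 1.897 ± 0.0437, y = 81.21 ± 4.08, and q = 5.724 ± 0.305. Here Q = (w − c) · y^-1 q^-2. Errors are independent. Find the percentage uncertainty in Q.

15.6%

Let u = w − c = 5.598. δu = √(δw² + δc²) = √(0.321 + 0.00191) = 0.569, so δu/u = 0.102.
Q is then a monomial in u, y, q:
δQ/Q = √((δu/u)² + (-1·δy/y)² + (-2·δq/q)²) = √(0.0103 + 0.00252 + 0.0114) = 0.156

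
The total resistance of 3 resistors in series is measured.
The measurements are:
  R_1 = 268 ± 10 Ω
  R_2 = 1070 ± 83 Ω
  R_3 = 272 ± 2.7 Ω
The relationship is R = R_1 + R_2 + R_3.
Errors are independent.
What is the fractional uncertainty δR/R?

0.0520

Sums and differences: (δR)² = Σ (cᵢ δxᵢ)².
  (δR_1)² = 100;  (δR_2)² = 6890;  (δR_3)² = 7.29
δR = √(7000) = 83.6 Ω
R = 1610 Ω, so δR/R = 83.6/1610 = 0.0520.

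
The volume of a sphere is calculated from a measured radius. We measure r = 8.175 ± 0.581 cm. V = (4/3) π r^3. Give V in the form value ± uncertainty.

V ∝ r^3, so δV/V = |3| · δr/r = 3 × 0.0711 = 0.213.
V = 2289 cm^3, so δV = 0.213 × 2289 = 488 cm^3.

2289 ± 488 cm^3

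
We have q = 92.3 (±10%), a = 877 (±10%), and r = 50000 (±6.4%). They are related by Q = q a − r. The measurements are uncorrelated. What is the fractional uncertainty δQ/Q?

0.384

Let p = q·a = 80900. δp/p = √((1·δq/q)² + (1·δa/a)²) = √(0.0100 + 0.0100) = 0.141, so δp = 11400.
Q = p − r: δQ = √(δp² + δr²) = √(1.31e+08 + 1.02e+07) = 11900
Q = 30900, so δQ/Q = 11900/30900 = 0.384.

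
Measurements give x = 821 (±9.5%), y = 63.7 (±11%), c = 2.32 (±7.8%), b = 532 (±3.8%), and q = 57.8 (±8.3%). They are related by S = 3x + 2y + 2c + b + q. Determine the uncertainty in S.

235

For a sum/difference, combine absolute errors in quadrature:
  (3·δx)² = 54700;  (2·δy)² = 196;  (2·δc)² = 0.131;  (δb)² = 409;  (δq)² = 23.0
δS = √(55400) = 235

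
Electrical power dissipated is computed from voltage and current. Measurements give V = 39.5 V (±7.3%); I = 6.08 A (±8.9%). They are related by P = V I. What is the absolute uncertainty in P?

Products/powers → add relative errors in quadrature, weighted by exponent:
  (1·δV/V)² = (1×0.0730)² = 0.00533;  (1·δI/I)² = (1×0.0890)² = 0.00792
δP/P = √(0.0133) = 0.115
P = 240 W, so δP = 0.115 × 240 = 27.6 W.

27.6 W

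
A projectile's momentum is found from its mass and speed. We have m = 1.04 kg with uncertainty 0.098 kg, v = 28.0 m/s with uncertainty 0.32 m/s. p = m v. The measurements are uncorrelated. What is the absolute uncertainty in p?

2.76 kg·m/s

Since p is a product/quotient, work with relative uncertainties:
  (1·δm/m)² = (1×0.0942)² = 0.00888;  (1·δv/v)² = (1×0.0114)² = 0.000131
δp/p = √(0.00901) = 0.0949
p = 29.1 kg·m/s, so δp = 0.0949 × 29.1 = 2.76 kg·m/s.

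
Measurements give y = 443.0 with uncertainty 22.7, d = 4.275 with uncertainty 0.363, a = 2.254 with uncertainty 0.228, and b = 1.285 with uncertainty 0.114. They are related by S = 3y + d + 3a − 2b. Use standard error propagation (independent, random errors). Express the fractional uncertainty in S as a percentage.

Each term contributes (cᵢ δxᵢ)² to (δS)²:
  (3·δy)² = 4640;  (δd)² = 0.132;  (3·δa)² = 0.468;  (2·δb)² = 0.0520
δS = √(4640) = 68.1
S = 1337, so δS/S = 68.1/1337 = 0.0509.

5.09%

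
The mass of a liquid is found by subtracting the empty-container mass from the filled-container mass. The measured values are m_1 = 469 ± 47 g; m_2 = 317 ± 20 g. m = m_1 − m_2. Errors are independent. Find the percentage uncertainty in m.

Absolute uncertainties add in quadrature for a linear combination:
  (δm_1)² = 2210;  (δm_2)² = 400
δm = √(2610) = 51.1 g
m = 152 g, so δm/m = 51.1/152 = 0.336.

33.6%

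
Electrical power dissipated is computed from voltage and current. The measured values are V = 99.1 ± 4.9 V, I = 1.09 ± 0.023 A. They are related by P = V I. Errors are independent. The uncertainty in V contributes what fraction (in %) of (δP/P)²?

84.6%

(δP/P)² = (1·δV/V)² + (1·δI/I)²
  V term: (1×0.0494)² = 0.00244
  I term: (1×0.0211)² = 0.000445
Total = 0.00289. Share from V = 0.00244/0.00289 = 0.846.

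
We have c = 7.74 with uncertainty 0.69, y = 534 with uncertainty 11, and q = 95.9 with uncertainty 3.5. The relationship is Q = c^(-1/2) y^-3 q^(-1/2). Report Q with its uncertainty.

Since Q is a product/quotient, work with relative uncertainties:
  (−½·δc/c)² = (-0.5×0.0891)² = 0.00199;  (-3·δy/y)² = (-3×0.0206)² = 0.00382;  (−½·δq/q)² = (-0.5×0.0365)² = 0.000333
δQ/Q = √(0.00614) = 0.0784
Q = 2.41e-10, so δQ = 0.0784 × 2.41e-10 = 1.89e-11.

(2.41 ± 0.189) × 10^-10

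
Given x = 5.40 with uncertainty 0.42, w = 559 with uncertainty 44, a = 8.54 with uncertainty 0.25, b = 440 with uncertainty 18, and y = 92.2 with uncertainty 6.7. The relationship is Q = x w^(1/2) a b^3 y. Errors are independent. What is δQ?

Since Q is a product/quotient, work with relative uncertainties:
  (1·δx/x)² = (1×0.0778)² = 0.00605;  (½·δw/w)² = (0.5×0.0787)² = 0.00155;  (1·δa/a)² = (1×0.0293)² = 0.000857;  (3·δb/b)² = (3×0.0409)² = 0.0151;  (1·δy/y)² = (1×0.0727)² = 0.00528
δQ/Q = √(0.0288) = 0.170
Q = 8.56e+12, so δQ = 0.170 × 8.56e+12 = 1.45e+12.

1.45e+12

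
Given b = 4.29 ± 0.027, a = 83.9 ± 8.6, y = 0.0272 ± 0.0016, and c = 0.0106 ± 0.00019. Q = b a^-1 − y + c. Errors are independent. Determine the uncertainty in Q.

Let p = b·a^-1 = 0.0511. δp/p = √((1·δb/b)² + (-1·δa/a)²) = √(3.96e-05 + 0.0105) = 0.103, so δp = 0.00525.
Q = p − y + c: δQ = √(δp² + δy² + δc²) = √(2.76e-05 + 2.56e-06 + 3.61e-08) = 0.00549

0.00549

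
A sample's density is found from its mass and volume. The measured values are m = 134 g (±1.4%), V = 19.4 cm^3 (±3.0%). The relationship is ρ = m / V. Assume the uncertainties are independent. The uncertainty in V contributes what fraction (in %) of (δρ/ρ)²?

82.1%

(δρ/ρ)² = (1·δm/m)² + (-1·δV/V)²
  m term: (1×0.0140)² = 0.000196
  V term: (-1×0.0300)² = 0.000900
Total = 0.00110. Share from V = 0.000900/0.00110 = 0.821.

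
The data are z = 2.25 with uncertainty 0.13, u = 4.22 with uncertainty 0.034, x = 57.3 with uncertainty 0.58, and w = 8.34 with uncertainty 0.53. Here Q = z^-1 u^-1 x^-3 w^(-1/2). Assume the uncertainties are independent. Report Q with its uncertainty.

(1.94 ± 0.142) × 10^-7

Q is a product of powers, so relative uncertainties combine in quadrature:
  (-1·δz/z)² = (-1×0.0578)² = 0.00334;  (-1·δu/u)² = (-1×0.00806)² = 6.49e-05;  (-3·δx/x)² = (-3×0.0101)² = 0.000922;  (−½·δw/w)² = (-0.5×0.0635)² = 0.00101
δQ/Q = √(0.00533) = 0.0730
Q = 1.94e-07, so δQ = 0.0730 × 1.94e-07 = 1.42e-08.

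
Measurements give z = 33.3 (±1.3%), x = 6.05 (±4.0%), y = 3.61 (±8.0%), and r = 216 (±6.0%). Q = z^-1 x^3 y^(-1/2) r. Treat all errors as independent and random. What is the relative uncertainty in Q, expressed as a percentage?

14.1%

Each factor contributes (exponent × relative error)² to (δQ/Q)²:
  (-1·δz/z)² = (-1×0.0130)² = 0.000169;  (3·δx/x)² = (3×0.0400)² = 0.0144;  (−½·δy/y)² = (-0.5×0.0800)² = 0.00160;  (1·δr/r)² = (1×0.0600)² = 0.00360
δQ/Q = √(0.0198) = 0.141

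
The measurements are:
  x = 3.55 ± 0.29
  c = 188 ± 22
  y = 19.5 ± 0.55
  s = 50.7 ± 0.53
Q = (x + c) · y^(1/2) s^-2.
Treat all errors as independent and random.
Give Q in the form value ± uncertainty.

Let u = x + c = 192. δu = √(δx² + δc²) = √(0.0841 + 484) = 22.0, so δu/u = 0.115.
Q is then a monomial in u, y, s:
δQ/Q = √((δu/u)² + (½·δy/y)² + (-2·δs/s)²) = √(0.0132 + 0.000199 + 0.000437) = 0.118
Q = 0.329, so δQ = 0.118 × 0.329 = 0.0387.

0.329 ± 0.0387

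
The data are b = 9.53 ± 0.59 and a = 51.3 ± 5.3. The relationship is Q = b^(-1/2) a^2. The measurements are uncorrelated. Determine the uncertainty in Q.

178

Each factor contributes (exponent × relative error)² to (δQ/Q)²:
  (−½·δb/b)² = (-0.5×0.0619)² = 0.000958;  (2·δa/a)² = (2×0.103)² = 0.0427
δQ/Q = √(0.0437) = 0.209
Q = 852, so δQ = 0.209 × 852 = 178.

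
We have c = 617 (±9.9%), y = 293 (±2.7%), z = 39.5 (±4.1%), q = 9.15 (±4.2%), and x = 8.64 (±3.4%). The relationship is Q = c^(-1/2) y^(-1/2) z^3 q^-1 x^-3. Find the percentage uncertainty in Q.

17.3%

Each factor contributes (exponent × relative error)² to (δQ/Q)²:
  (−½·δc/c)² = (-0.5×0.0990)² = 0.00245;  (−½·δy/y)² = (-0.5×0.0270)² = 0.000182;  (3·δz/z)² = (3×0.0410)² = 0.0151;  (-1·δq/q)² = (-1×0.0420)² = 0.00176;  (-3·δx/x)² = (-3×0.0340)² = 0.0104
δQ/Q = √(0.0299) = 0.173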